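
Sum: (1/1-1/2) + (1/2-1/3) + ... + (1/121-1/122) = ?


Telescoping: adjacent terms cancel.
= 1/1 - 1/122
= 1 - 1/122 = 121/122

Sum = 121/122


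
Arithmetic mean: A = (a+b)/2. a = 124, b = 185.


AM = (124 + 185)/2 = 309/2 = 154.5

AM = 154.5


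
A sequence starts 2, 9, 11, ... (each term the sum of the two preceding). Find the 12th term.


Computing iteratively: 2, 9, 11, 20, 31, 51, 82, 133, 215, 348, 563, 911
a_12 = 911

a_12 = 911


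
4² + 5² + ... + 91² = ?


Σₖ₌4^91 k² = Σₖ₌₁^91 k² − Σₖ₌₁^3 k²
= 91·92·183/6 − 3·4·7/6
= 255346 − 14 = 255332

Σk² = 255332


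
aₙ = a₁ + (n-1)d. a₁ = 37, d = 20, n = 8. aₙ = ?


aₙ = a₁ + (n-1)d
= 37 + (8-1)×20
= 37 + 140
= 177

a_8 = 177


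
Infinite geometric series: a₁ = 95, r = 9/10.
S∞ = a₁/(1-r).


S∞ = a₁/(1-r) = 95/(1 - 9/10)
= 95/(1/10)
= 950

S∞ = 950


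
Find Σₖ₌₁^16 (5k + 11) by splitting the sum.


Σ(5k+11) = 5·Σk + 11·n
= 5·136 + 11·16
= 680 + 176 = 856

Σ = 856


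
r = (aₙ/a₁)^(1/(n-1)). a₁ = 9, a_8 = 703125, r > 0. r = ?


r^(n-1) = aₙ/a₁
r^7 = 703125/9 = 78125
r = 78125^(1/7)
= 5

r = 5


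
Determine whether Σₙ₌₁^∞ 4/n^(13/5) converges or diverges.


p-series test: Σ c/n^p converges if p > 1, diverges if p ≤ 1 (constant c > 0 doesn't affect convergence).
p = 13/5
13/5 > 1 → CONVERGES

Converges (p = 13/5 > 1)


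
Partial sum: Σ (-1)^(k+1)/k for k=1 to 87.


S = 1 - 1/2 + 1/3 - 1/4 + 1/5 - 1/6 + 1/7 - 1/8 ± ...
= 0.6989
(Full series converges to +ln(2) ≈ +0.6931)

S_87 = 0.6989


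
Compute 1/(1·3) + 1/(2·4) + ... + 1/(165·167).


1/(k(k+2)) = (1/2)·(1/k - 1/(k+2)) (partial fractions)
Telescoping: Σ = (1/2)·(1 + 1/2 - 1/166 - 1/167) = 20625/27722

Sum = 20625/27722


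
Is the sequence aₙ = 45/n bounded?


a₁ = 45, a₂ = 45/2, a₃ = 45/3, ...
0 < aₙ ≤ 45 for all n ≥ 1
Lower bound: 0, Upper bound: 45
The sequence IS bounded

Bounded (0 < aₙ ≤ 45)


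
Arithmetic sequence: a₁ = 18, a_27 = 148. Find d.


d = (aₙ - a₁)/(n-1)
= (148 - 18)/(27-1)
= 130/26 = 5

d = 5


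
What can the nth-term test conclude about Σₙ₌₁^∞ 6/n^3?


lim(n→∞) 6/n^3 = 0
lim aₙ = 0 → nth-term test is INCONCLUSIVE
(Need other tests; this is actually a convergent p-series with p=3 > 1)

Inconclusive (lim aₙ = 0; need another test)


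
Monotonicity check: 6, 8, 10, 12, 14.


Differences: 2, 2, 2, 2
All differences > 0 → strictly INCREASING

Monotonically increasing


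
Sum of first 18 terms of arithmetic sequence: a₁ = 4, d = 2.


aₙ = 4 + (18-1)×2 = 38
Sₙ = n(a₁+aₙ)/2 = 18×(4+38)/2
= 18×42/2 = 378

S_18 = 378


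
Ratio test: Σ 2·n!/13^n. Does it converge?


aₙ = 2·n!/13^n
a_{n+1}/aₙ = (n+1)!/13^(n+1) × 13^n/n!  (constant 2 cancels)
= (n+1)/13
L = lim(n→∞) (n+1)/13 = ∞
L > 1 → series DIVERGES

Diverges (ratio test: L = ∞ > 1)


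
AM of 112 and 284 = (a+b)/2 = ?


AM = (112 + 284)/2 = 396/2 = 198

AM = 198


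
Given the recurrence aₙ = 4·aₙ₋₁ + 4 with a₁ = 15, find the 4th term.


Computing step by step:
a_1 = 15
a_2 = 64
a_3 = 260
a_4 = 1044


a_4 = 1044


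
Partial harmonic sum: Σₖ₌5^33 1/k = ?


Σₖ₌5^33 1/k = 1/5 + 1/6 + 1/7 + ... + 1/33
= 26326932333349/13127595717600
≈ 2.0055

Sum = 26326932333349/13127595717600 ≈ 2.0055


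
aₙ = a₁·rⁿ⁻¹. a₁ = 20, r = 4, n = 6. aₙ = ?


aₙ = a₁·r^(n-1)
= 20×4^5
= 20×1024
= 20480

a_6 = 20480


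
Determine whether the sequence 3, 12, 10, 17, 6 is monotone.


Differences: 9, -2, 7, -11
Difference at position 1 is +9 (> 0) but position 2 is -2 (< 0) — sequence both rises and falls
→ NOT monotonic

Not monotonic


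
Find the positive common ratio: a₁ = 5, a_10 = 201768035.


r^(n-1) = aₙ/a₁
r^9 = 201768035/5 = 40353607
r = 40353607^(1/9)
= 7

r = 7


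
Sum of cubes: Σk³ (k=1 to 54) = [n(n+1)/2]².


n(n+1)/2 = 54×55/2 = 1485
Σk³ = 1485² = 2205225

Σk³ = 2205225


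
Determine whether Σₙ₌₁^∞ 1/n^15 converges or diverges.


p-series test: Σ c/n^p converges if p > 1, diverges if p ≤ 1 (constant c > 0 doesn't affect convergence).
p = 15
15 > 1 → CONVERGES

Converges (p = 15 > 1)


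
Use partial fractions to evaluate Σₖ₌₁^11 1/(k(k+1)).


1/(k(k+1)) = 1/k - 1/(k+1) (partial fractions)
Telescoping: Σ = 1 - 1/12 = 11/12

Sum = 11/12


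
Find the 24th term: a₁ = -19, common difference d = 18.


aₙ = a₁ + (n-1)d
= -19 + (24-1)×18
= -19 + 414
= 395

a_24 = 395


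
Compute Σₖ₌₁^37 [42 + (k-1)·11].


aₙ = 42 + (37-1)×11 = 438
Sₙ = n(a₁+aₙ)/2 = 37×(42+438)/2
= 37×480/2 = 8880

S_37 = 8880


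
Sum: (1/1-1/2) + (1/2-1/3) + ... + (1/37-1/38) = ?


Telescoping: adjacent terms cancel.
= 1/1 - 1/38
= 1 - 1/38 = 37/38

Sum = 37/38


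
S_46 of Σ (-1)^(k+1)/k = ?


S = 1 - 1/2 + 1/3 - 1/4 + 1/5 - 1/6 + 1/7 - 1/8 ± ...
= 0.6824
(Full series converges to +ln(2) ≈ +0.6931)

S_46 = 0.6824


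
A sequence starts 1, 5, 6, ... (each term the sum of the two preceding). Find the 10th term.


Computing iteratively: 1, 5, 6, 11, 17, 28, 45, 73, 118, 191
a_10 = 191

a_10 = 191


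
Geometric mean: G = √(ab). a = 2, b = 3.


GM = √(2×3) = √6 = 2.4495

GM = 2.4495


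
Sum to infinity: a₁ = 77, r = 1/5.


S∞ = a₁/(1-r) = 77/(1 - 1/5)
= 77/(4/5)
= 385/4

S∞ = 385/4


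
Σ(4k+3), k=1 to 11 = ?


Σ(4k+3) = 4·Σk + 3·n
= 4·66 + 3·11
= 264 + 33 = 297

Σ = 297


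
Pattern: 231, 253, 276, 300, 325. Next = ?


Pattern: triangular numbers: n(n+1)/2
Terms: 231, 253, 276, 300, 325
Next term = 351

Next term = 351


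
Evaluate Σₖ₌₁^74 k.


n(n+1)/2 = 74×75/2 = 5550/2 = 2775

Σk = 2775


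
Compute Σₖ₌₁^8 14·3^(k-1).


Sₙ = 14×(3^8 - 1)/(3 - 1)
= 14×(6561 - 1)/2
= 14×6560/2
= 45920

S_8 = 45920


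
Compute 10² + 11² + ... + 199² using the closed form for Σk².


Σₖ₌10^199 k² = Σₖ₌₁^199 k² − Σₖ₌₁^9 k²
= 199·200·399/6 − 9·10·19/6
= 2646700 − 285 = 2646415

Σk² = 2646415


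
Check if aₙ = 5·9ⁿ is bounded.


aₙ = 5·9ⁿ → as n→∞, aₙ→∞ (since base 9 > 1)
No finite upper bound exists
The sequence is UNBOUNDED

Unbounded (aₙ → ∞ as n → ∞)


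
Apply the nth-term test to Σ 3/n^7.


lim(n→∞) 3/n^7 = 0
lim aₙ = 0 → nth-term test is INCONCLUSIVE
(Need other tests; this is actually a convergent p-series with p=7 > 1)

Inconclusive (lim aₙ = 0; need another test)


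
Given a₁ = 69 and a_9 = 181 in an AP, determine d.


d = (aₙ - a₁)/(n-1)
= (181 - 69)/(9-1)
= 112/8 = 14

d = 14


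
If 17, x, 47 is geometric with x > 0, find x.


GM = √(17×47) = √799 = 28.2666

GM = 28.2666


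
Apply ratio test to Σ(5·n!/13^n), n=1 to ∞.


aₙ = 5·n!/13^n
a_{n+1}/aₙ = (n+1)!/13^(n+1) × 13^n/n!  (constant 5 cancels)
= (n+1)/13
L = lim(n→∞) (n+1)/13 = ∞
L > 1 → series DIVERGES

Diverges (ratio test: L = ∞ > 1)


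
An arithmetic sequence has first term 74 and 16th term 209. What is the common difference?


d = (aₙ - a₁)/(n-1)
= (209 - 74)/(16-1)
= 135/15 = 9

d = 9


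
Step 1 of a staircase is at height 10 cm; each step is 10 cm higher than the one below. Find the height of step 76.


aₙ = a₁ + (n-1)d
= 10 + (76-1)×10
= 10 + 750
= 760

a_76 = 760


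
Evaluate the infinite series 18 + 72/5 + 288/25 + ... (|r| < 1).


S∞ = a₁/(1-r) = 18/(1 - 4/5)
= 18/(1/5)
= 90

S∞ = 90


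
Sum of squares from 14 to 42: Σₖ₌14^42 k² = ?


Σₖ₌14^42 k² = Σₖ₌₁^42 k² − Σₖ₌₁^13 k²
= 42·43·85/6 − 13·14·27/6
= 25585 − 819 = 24766

Σk² = 24766


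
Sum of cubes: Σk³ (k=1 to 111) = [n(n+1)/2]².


n(n+1)/2 = 111×112/2 = 6216
Σk³ = 6216² = 38638656

Σk³ = 38638656


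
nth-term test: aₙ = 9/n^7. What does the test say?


lim(n→∞) 9/n^7 = 0
lim aₙ = 0 → nth-term test is INCONCLUSIVE
(Need other tests; this is actually a convergent p-series with p=7 > 1)

Inconclusive (lim aₙ = 0; need another test)


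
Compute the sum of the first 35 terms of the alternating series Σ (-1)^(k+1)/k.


S = 1 - 1/2 + 1/3 - 1/4 + 1/5 - 1/6 + 1/7 - 1/8 ± ...
= 0.7072
(Full series converges to +ln(2) ≈ +0.6931)

S_35 = 0.7072


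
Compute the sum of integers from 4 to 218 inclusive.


Σₖ₌4^218 k = Σₖ₌₁^218 k − Σₖ₌₁^3 k
= 218·219/2 − 3·4/2
= 23871 − 6 = 23865

Σk = 23865


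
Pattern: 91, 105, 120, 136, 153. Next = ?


Pattern: triangular numbers: n(n+1)/2
Terms: 91, 105, 120, 136, 153
Next term = 171

Next term = 171


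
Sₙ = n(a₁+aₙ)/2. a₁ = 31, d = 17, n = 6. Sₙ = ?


aₙ = 31 + (6-1)×17 = 116
Sₙ = n(a₁+aₙ)/2 = 6×(31+116)/2
= 6×147/2 = 441

S_6 = 441


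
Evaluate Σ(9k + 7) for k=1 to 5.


Σ(9k+7) = 9·Σk + 7·n
= 9·15 + 7·5
= 135 + 35 = 170

Σ = 170


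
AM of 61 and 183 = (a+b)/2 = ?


AM = (61 + 183)/2 = 244/2 = 122

AM = 122


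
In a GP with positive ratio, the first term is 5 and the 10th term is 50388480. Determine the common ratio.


r^(n-1) = aₙ/a₁
r^9 = 50388480/5 = 10077696
r = 10077696^(1/9)
= 6

r = 6


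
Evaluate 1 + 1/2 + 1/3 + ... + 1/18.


H_18 = 1/1 + 1/2 + 1/3 + ... + 1/18
= 14274301/4084080
≈ 3.4951

H_18 = 14274301/4084080 ≈ 3.4951


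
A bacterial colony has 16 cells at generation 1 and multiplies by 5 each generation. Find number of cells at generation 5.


aₙ = a₁·r^(n-1)
= 16×5^4
= 16×625
= 10000

a_5 = 10000


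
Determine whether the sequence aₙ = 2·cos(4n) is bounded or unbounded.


For all n, -1 ≤ cos(4n) ≤ 1, so -2 ≤ 2·cos(4n) ≤ 2
Lower bound: -2, Upper bound: 2
The sequence IS bounded

Bounded (-2 ≤ aₙ ≤ 2)


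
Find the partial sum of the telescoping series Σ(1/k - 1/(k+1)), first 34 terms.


Telescoping: adjacent terms cancel.
= 1/1 - 1/35
= 1 - 1/35 = 34/35

Sum = 34/35


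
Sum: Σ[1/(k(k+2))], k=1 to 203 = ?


1/(k(k+2)) = (1/2)·(1/k - 1/(k+2)) (partial fractions)
Telescoping: Σ = (1/2)·(1 + 1/2 - 1/204 - 1/205) = 62321/83640

Sum = 62321/83640


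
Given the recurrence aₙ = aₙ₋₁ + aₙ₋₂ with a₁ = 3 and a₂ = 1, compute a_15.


Computing iteratively: 3, 1, 4, 5, 9, 14, 23, 37, 60, 97, 157, 254, ...
a_15 = 1076

a_15 = 1076


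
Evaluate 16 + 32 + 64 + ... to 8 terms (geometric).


Sₙ = 16×(2^8 - 1)/(2 - 1)
= 16×(256 - 1)/1
= 16×255/1
= 4080

S_8 = 4080


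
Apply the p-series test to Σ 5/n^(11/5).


p-series test: Σ c/n^p converges if p > 1, diverges if p ≤ 1 (constant c > 0 doesn't affect convergence).
p = 11/5
11/5 > 1 → CONVERGES

Converges (p = 11/5 > 1)


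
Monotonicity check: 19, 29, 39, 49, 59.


Differences: 10, 10, 10, 10
All differences > 0 → strictly INCREASING

Monotonically increasing


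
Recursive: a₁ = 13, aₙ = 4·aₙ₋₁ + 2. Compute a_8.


Computing step by step:
a_1 = 13
a_2 = 54
a_3 = 218
a_4 = 874
a_5 = 3498
a_6 = 13994
a_7 = 55978
a_8 = 223914


a_8 = 223914


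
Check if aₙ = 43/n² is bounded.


a₁ = 43, a₂ = 43/4, a₃ = 43/9, ...
0 < aₙ ≤ 43 for all n ≥ 1
The sequence IS bounded

Bounded (0 < aₙ ≤ 43)


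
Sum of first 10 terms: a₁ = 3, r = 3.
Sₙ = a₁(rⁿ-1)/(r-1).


Sₙ = 3×(3^10 - 1)/(3 - 1)
= 3×(59049 - 1)/2
= 3×59048/2
= 88572

S_10 = 88572


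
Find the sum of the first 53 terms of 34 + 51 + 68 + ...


aₙ = 34 + (53-1)×17 = 918
Sₙ = n(a₁+aₙ)/2 = 53×(34+918)/2
= 53×952/2 = 25228

S_53 = 25228


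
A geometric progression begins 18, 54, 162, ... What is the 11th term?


aₙ = a₁·r^(n-1)
= 18×3^10
= 18×59049
= 1062882

a_11 = 1062882


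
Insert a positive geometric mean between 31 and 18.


GM = √(31×18) = √558 = 23.622

GM = 23.622


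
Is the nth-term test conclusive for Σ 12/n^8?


lim(n→∞) 12/n^8 = 0
lim aₙ = 0 → nth-term test is INCONCLUSIVE
(Need other tests; this is actually a convergent p-series with p=8 > 1)

Inconclusive (lim aₙ = 0; need another test)


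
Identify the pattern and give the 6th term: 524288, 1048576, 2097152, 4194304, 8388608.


Pattern: powers of 2: 2ⁿ
Terms: 524288, 1048576, 2097152, 4194304, 8388608
Next term = 16777216

Next term = 16777216


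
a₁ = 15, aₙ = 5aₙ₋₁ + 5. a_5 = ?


Computing step by step:
a_1 = 15
a_2 = 80
a_3 = 405
a_4 = 2030
a_5 = 10155


a_5 = 10155


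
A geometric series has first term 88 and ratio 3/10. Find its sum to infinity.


S∞ = a₁/(1-r) = 88/(1 - 3/10)
= 88/(7/10)
= 880/7

S∞ = 880/7


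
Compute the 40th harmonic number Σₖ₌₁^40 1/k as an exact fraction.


H_40 = 1/1 + 1/2 + 1/3 + ... + 1/40
= 2078178381193813/485721041551200
≈ 4.2785

H_40 = 2078178381193813/485721041551200 ≈ 4.2785


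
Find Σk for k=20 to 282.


Σₖ₌20^282 k = Σₖ₌₁^282 k − Σₖ₌₁^19 k
= 282·283/2 − 19·20/2
= 39903 − 190 = 39713

Σk = 39713


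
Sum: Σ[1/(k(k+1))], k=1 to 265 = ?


1/(k(k+1)) = 1/k - 1/(k+1) (partial fractions)
Telescoping: Σ = 1 - 1/266 = 265/266

Sum = 265/266


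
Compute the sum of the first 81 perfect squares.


n = 81
n(n+1)(2n+1)/6 = 81×82×163/6
= 1082646/6 = 180441

Σk² = 180441


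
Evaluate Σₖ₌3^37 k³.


Σₖ₌3^37 k³ = [37·38/2]² − [2·3/2]²
= 494209 − 9 = 494200

Σk³ = 494200


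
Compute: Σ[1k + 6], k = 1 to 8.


Σ(1k+6) = 1·Σk + 6·n
= 1·36 + 6·8
= 36 + 48 = 84

Σ = 84


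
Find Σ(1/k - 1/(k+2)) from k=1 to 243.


Telescoping with gap 2: two head and two tail terms survive.
= (1 + 1/2) - (1/244 + 1/245)
= 3/2 - 1/244 - 1/245 = 89181/59780

Sum = 89181/59780


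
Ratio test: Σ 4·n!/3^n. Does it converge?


aₙ = 4·n!/3^n
a_{n+1}/aₙ = (n+1)!/3^(n+1) × 3^n/n!  (constant 4 cancels)
= (n+1)/3
L = lim(n→∞) (n+1)/3 = ∞
L > 1 → series DIVERGES

Diverges (ratio test: L = ∞ > 1)


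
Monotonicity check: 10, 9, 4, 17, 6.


Differences: -1, -5, 13, -11
Difference at position 3 is +13 (> 0) but position 1 is -1 (< 0) — sequence both rises and falls
→ NOT monotonic

Not monotonic


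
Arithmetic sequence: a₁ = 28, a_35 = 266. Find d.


d = (aₙ - a₁)/(n-1)
= (266 - 28)/(35-1)
= 238/34 = 7

d = 7


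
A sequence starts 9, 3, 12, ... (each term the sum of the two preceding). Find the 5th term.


Computing iteratively: 9, 3, 12, 15, 27
a_5 = 27

a_5 = 27


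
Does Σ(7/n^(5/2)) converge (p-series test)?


p-series test: Σ c/n^p converges if p > 1, diverges if p ≤ 1 (constant c > 0 doesn't affect convergence).
p = 5/2
5/2 > 1 → CONVERGES

Converges (p = 5/2 > 1)


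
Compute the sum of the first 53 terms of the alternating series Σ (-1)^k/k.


S = -1 + 1/2 - 1/3 + 1/4 - 1/5 + 1/6 - 1/7 + 1/8 ± ...
= -0.7025
(Full series converges to -ln(2) ≈ -0.6931)

S_53 = -0.7025


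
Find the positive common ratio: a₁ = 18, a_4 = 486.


r^(n-1) = aₙ/a₁
r^3 = 486/18 = 27
r = 27^(1/3)
= 3

r = 3


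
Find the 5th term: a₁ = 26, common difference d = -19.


aₙ = a₁ + (n-1)d
= 26 + (5-1)×-19
= 26 - 76
= -50

a_5 = -50


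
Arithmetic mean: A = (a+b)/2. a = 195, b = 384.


AM = (195 + 384)/2 = 579/2 = 289.5

AM = 289.5


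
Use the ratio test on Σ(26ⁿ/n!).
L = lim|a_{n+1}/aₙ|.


aₙ = 26^n/n!
a_{n+1}/aₙ = 26^(n+1)/(n+1)! × n!/26^n
= 26/(n+1)
L = lim(n→∞) 26/(n+1) = 0
L < 1 → series CONVERGES

Converges (ratio test: L = 0 < 1)


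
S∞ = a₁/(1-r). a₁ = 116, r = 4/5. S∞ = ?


S∞ = a₁/(1-r) = 116/(1 - 4/5)
= 116/(1/5)
= 580

S∞ = 580


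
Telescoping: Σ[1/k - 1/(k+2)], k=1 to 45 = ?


Telescoping with gap 2: two head and two tail terms survive.
= (1 + 1/2) - (1/46 + 1/47)
= 3/2 - 1/46 - 1/47 = 1575/1081

Sum = 1575/1081


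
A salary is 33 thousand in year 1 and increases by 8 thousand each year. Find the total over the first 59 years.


aₙ = 33 + (59-1)×8 = 497
Sₙ = n(a₁+aₙ)/2 = 59×(33+497)/2
= 59×530/2 = 15635

S_59 = 15635


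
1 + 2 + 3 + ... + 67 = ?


n(n+1)/2 = 67×68/2 = 4556/2 = 2278

Σk = 2278


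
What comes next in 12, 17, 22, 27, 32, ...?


Pattern: arithmetic (d=5)
Terms: 12, 17, 22, 27, 32
Next term = 37

Next term = 37


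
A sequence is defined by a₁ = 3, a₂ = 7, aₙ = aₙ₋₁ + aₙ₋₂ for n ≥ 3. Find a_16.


Computing iteratively: 3, 7, 10, 17, 27, 44, 71, 115, 186, 301, 487, 788, ...
a_16 = 5401

a_16 = 5401


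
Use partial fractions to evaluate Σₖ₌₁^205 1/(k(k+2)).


1/(k(k+2)) = (1/2)·(1/k - 1/(k+2)) (partial fractions)
Telescoping: Σ = (1/2)·(1 + 1/2 - 1/206 - 1/207) = 31775/42642

Sum = 31775/42642


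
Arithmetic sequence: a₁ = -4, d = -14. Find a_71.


aₙ = a₁ + (n-1)d
= -4 + (71-1)×-14
= -4 - 980
= -984

a_71 = -984


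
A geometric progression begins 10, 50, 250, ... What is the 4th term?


aₙ = a₁·r^(n-1)
= 10×5^3
= 10×125
= 1250

a_4 = 1250


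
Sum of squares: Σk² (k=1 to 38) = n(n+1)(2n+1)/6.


n = 38
n(n+1)(2n+1)/6 = 38×39×77/6
= 114114/6 = 19019

Σk² = 19019


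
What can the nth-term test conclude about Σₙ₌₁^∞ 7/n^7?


lim(n→∞) 7/n^7 = 0
lim aₙ = 0 → nth-term test is INCONCLUSIVE
(Need other tests; this is actually a convergent p-series with p=7 > 1)

Inconclusive (lim aₙ = 0; need another test)


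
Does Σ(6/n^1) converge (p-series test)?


p-series test: Σ c/n^p converges if p > 1, diverges if p ≤ 1 (constant c > 0 doesn't affect convergence).
p = 1
1 ≤ 1 → DIVERGES

Diverges (p = 1 ≤ 1)


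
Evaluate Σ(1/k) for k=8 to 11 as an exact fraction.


Σₖ₌8^11 1/k = 1/8 + 1/9 + 1/10 + 1/11
= 1691/3960
≈ 0.427

Sum = 1691/3960 ≈ 0.427


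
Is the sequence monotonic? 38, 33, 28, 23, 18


Differences: -5, -5, -5, -5
All differences < 0 → strictly DECREASING

Monotonically decreasing


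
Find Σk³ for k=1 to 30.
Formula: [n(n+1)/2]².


n(n+1)/2 = 30×31/2 = 465
Σk³ = 465² = 216225

Σk³ = 216225


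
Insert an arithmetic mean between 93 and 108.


AM = (93 + 108)/2 = 201/2 = 100.5

AM = 100.5


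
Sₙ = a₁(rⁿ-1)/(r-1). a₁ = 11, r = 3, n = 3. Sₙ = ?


Sₙ = 11×(3^3 - 1)/(3 - 1)
= 11×(27 - 1)/2
= 11×26/2
= 143

S_3 = 143


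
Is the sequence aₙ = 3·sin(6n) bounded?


For all n, -1 ≤ sin(6n) ≤ 1, so -3 ≤ 3·sin(6n) ≤ 3
Lower bound: -3, Upper bound: 3
The sequence IS bounded

Bounded (-3 ≤ aₙ ≤ 3)


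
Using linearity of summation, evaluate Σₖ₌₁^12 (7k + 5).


Σ(7k+5) = 7·Σk + 5·n
= 7·78 + 5·12
= 546 + 60 = 606

Σ = 606


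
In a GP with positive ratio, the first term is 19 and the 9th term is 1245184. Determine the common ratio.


r^(n-1) = aₙ/a₁
r^8 = 1245184/19 = 65536
r = 65536^(1/8)
= ±4; taking r > 0 gives r = 4

r = 4


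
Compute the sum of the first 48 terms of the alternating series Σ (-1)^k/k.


S = -1 + 1/2 - 1/3 + 1/4 - 1/5 + 1/6 - 1/7 + 1/8 ± ...
= -0.6828
(Full series converges to -ln(2) ≈ -0.6931)

S_48 = -0.6828


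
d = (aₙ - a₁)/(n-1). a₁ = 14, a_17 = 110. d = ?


d = (aₙ - a₁)/(n-1)
= (110 - 14)/(17-1)
= 96/16 = 6

d = 6


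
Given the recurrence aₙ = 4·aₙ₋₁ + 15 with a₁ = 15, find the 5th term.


Computing step by step:
a_1 = 15
a_2 = 75
a_3 = 315
a_4 = 1275
a_5 = 5115


a_5 = 5115


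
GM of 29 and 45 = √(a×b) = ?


GM = √(29×45) = √1305 = 36.1248

GM = 36.1248


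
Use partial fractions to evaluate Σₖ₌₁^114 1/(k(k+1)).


1/(k(k+1)) = 1/k - 1/(k+1) (partial fractions)
Telescoping: Σ = 1 - 1/115 = 114/115

Sum = 114/115


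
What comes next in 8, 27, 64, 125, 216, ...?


Pattern: perfect cubes: n³
Terms: 8, 27, 64, 125, 216
Next term = 343

Next term = 343


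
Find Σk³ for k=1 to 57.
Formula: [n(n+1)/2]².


n(n+1)/2 = 57×58/2 = 1653
Σk³ = 1653² = 2732409

Σk³ = 2732409


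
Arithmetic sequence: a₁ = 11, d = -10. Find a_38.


aₙ = a₁ + (n-1)d
= 11 + (38-1)×-10
= 11 - 370
= -359

a_38 = -359


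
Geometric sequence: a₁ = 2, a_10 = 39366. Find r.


r^(n-1) = aₙ/a₁
r^9 = 39366/2 = 19683
r = 19683^(1/9)
= 3

r = 3


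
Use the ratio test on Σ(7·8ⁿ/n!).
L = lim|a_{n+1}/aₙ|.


aₙ = 7·8^n/n!
a_{n+1}/aₙ = 8^(n+1)/(n+1)! × n!/8^n  (constant 7 cancels)
= 8/(n+1)
L = lim(n→∞) 8/(n+1) = 0
L < 1 → series CONVERGES

Converges (ratio test: L = 0 < 1)


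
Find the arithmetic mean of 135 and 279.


AM = (135 + 279)/2 = 414/2 = 207

AM = 207


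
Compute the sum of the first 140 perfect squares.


n = 140
n(n+1)(2n+1)/6 = 140×141×281/6
= 5546940/6 = 924490

Σk² = 924490


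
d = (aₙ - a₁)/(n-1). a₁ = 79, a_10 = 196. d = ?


d = (aₙ - a₁)/(n-1)
= (196 - 79)/(10-1)
= 117/9 = 13

d = 13


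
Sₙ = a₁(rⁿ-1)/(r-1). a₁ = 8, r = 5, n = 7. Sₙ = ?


Sₙ = 8×(5^7 - 1)/(5 - 1)
= 8×(78125 - 1)/4
= 8×78124/4
= 156248

S_7 = 156248


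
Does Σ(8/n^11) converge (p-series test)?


p-series test: Σ c/n^p converges if p > 1, diverges if p ≤ 1 (constant c > 0 doesn't affect convergence).
p = 11
11 > 1 → CONVERGES

Converges (p = 11 > 1)


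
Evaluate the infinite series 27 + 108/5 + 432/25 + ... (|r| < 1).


S∞ = a₁/(1-r) = 27/(1 - 4/5)
= 27/(1/5)
= 135

S∞ = 135


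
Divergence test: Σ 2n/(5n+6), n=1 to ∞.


lim(n→∞) 2n/(5n+6) = 2/5 = 2/5  (divide numerator and denominator by n)
lim aₙ = 2/5 ≠ 0 → series DIVERGES

Diverges (lim aₙ = 2/5 ≠ 0)


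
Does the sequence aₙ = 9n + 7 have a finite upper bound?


aₙ = 9n + 7 → as n→∞, aₙ→∞
No finite upper bound exists
The sequence is UNBOUNDED

Unbounded (aₙ → ∞ as n → ∞)


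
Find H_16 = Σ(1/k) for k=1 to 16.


H_16 = 1/1 + 1/2 + 1/3 + ... + 1/16
= 2436559/720720
≈ 3.3807

H_16 = 2436559/720720 ≈ 3.3807


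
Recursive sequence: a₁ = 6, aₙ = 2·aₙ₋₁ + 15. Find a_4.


Computing step by step:
a_1 = 6
a_2 = 27
a_3 = 69
a_4 = 153


a_4 = 153


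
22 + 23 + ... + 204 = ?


Σₖ₌22^204 k = Σₖ₌₁^204 k − Σₖ₌₁^21 k
= 204·205/2 − 21·22/2
= 20910 − 231 = 20679

Σk = 20679


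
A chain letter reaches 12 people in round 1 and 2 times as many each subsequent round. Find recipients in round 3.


aₙ = a₁·r^(n-1)
= 12×2^2
= 12×4
= 48

a_3 = 48


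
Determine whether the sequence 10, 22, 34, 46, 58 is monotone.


Differences: 12, 12, 12, 12
All differences > 0 → strictly INCREASING

Monotonically increasing


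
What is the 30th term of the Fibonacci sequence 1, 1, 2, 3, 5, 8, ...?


Fibonacci sequence: 1, 1, 2, 3, 5, 8, 13, 21, 34, 55, 89, ...
F(30) = 832040

F(30) = 832040


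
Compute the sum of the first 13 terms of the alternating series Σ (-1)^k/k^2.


S = -1 + 1/4 - 1/9 + 1/16 - 1/25 + 1/36 - 1/49 + 1/64 ± ...
= -0.8252
(Full series converges to -π²/12 ≈ -0.8225)

S_13 = -0.8252


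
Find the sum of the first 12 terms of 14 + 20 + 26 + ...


aₙ = 14 + (12-1)×6 = 80
Sₙ = n(a₁+aₙ)/2 = 12×(14+80)/2
= 12×94/2 = 564

S_12 = 564


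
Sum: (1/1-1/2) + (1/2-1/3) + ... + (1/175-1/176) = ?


Telescoping: adjacent terms cancel.
= 1/1 - 1/176
= 1 - 1/176 = 175/176

Sum = 175/176


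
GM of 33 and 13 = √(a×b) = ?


GM = √(33×13) = √429 = 20.7123

GM = 20.7123


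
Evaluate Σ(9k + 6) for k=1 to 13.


Σ(9k+6) = 9·Σk + 6·n
= 9·91 + 6·13
= 819 + 78 = 897

Σ = 897


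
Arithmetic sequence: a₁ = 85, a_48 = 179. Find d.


d = (aₙ - a₁)/(n-1)
= (179 - 85)/(48-1)
= 94/47 = 2

d = 2


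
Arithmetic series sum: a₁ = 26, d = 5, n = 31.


aₙ = 26 + (31-1)×5 = 176
Sₙ = n(a₁+aₙ)/2 = 31×(26+176)/2
= 31×202/2 = 3131

S_31 = 3131


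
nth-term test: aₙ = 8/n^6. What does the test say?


lim(n→∞) 8/n^6 = 0
lim aₙ = 0 → nth-term test is INCONCLUSIVE
(Need other tests; this is actually a convergent p-series with p=6 > 1)

Inconclusive (lim aₙ = 0; need another test)


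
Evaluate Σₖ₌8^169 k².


Σₖ₌8^169 k² = Σₖ₌₁^169 k² − Σₖ₌₁^7 k²
= 169·170·339/6 − 7·8·15/6
= 1623245 − 140 = 1623105

Σk² = 1623105


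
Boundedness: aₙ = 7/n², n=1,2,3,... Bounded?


a₁ = 7, a₂ = 7/4, a₃ = 7/9, ...
0 < aₙ ≤ 7 for all n ≥ 1
The sequence IS bounded

Bounded (0 < aₙ ≤ 7)


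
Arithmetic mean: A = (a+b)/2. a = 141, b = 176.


AM = (141 + 176)/2 = 317/2 = 158.5

AM = 158.5


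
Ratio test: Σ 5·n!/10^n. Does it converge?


aₙ = 5·n!/10^n
a_{n+1}/aₙ = (n+1)!/10^(n+1) × 10^n/n!  (constant 5 cancels)
= (n+1)/10
L = lim(n→∞) (n+1)/10 = ∞
L > 1 → series DIVERGES

Diverges (ratio test: L = ∞ > 1)


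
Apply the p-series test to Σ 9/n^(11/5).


p-series test: Σ c/n^p converges if p > 1, diverges if p ≤ 1 (constant c > 0 doesn't affect convergence).
p = 11/5
11/5 > 1 → CONVERGES

Converges (p = 11/5 > 1)


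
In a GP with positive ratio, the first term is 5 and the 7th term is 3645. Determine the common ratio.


r^(n-1) = aₙ/a₁
r^6 = 3645/5 = 729
r = 729^(1/6)
= ±3; taking r > 0 gives r = 3

r = 3


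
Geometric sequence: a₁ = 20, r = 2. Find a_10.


aₙ = a₁·r^(n-1)
= 20×2^9
= 20×512
= 10240

a_10 = 10240


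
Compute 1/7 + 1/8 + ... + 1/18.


Σₖ₌7^18 1/k = 1/7 + 1/8 + 1/9 + ... + 1/18
= 853661/816816
≈ 1.0451

Sum = 853661/816816 ≈ 1.0451


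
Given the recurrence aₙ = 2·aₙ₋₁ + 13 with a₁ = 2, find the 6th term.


Computing step by step:
a_1 = 2
a_2 = 17
a_3 = 47
a_4 = 107
a_5 = 227
a_6 = 467


a_6 = 467


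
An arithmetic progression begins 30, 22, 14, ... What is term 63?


aₙ = a₁ + (n-1)d
= 30 + (63-1)×-8
= 30 - 496
= -466

a_63 = -466


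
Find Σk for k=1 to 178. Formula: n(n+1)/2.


n(n+1)/2 = 178×179/2 = 31862/2 = 15931

Σk = 15931


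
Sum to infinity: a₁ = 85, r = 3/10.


S∞ = a₁/(1-r) = 85/(1 - 3/10)
= 85/(7/10)
= 850/7

S∞ = 850/7


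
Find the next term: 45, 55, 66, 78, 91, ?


Pattern: triangular numbers: n(n+1)/2
Terms: 45, 55, 66, 78, 91
Next term = 105

Next term = 105


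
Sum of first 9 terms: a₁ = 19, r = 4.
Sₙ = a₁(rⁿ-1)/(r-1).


Sₙ = 19×(4^9 - 1)/(4 - 1)
= 19×(262144 - 1)/3
= 19×262143/3
= 1660239

S_9 = 1660239


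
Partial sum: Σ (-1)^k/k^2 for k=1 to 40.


S = -1 + 1/4 - 1/9 + 1/16 - 1/25 + 1/36 - 1/49 + 1/64 ± ...
= -0.8222
(Full series converges to -π²/12 ≈ -0.8225)

S_40 = -0.8222


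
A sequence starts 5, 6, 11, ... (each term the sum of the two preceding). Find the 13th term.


Computing iteratively: 5, 6, 11, 17, 28, 45, 73, 118, 191, 309, 500, 809, ...
a_13 = 1309

a_13 = 1309


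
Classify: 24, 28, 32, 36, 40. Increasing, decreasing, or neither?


Differences: 4, 4, 4, 4
All differences > 0 → strictly INCREASING

Monotonically increasing


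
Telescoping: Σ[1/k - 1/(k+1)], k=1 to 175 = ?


Telescoping: adjacent terms cancel.
= 1/1 - 1/176
= 1 - 1/176 = 175/176

Sum = 175/176


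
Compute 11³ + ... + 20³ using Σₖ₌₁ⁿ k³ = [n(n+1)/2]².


Σₖ₌11^20 k³ = [20·21/2]² − [10·11/2]²
= 44100 − 3025 = 41075

Σk³ = 41075


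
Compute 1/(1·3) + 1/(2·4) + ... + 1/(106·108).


1/(k(k+2)) = (1/2)·(1/k - 1/(k+2)) (partial fractions)
Telescoping: Σ = (1/2)·(1 + 1/2 - 1/107 - 1/108) = 17119/23112

Sum = 17119/23112


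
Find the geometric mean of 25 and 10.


GM = √(25×10) = √250 = 15.8114

GM = 15.8114


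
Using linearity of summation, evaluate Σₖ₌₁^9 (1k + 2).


Σ(1k+2) = 1·Σk + 2·n
= 1·45 + 2·9
= 45 + 18 = 63

Σ = 63


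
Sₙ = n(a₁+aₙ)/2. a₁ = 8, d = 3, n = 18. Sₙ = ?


aₙ = 8 + (18-1)×3 = 59
Sₙ = n(a₁+aₙ)/2 = 18×(8+59)/2
= 18×67/2 = 603

S_18 = 603


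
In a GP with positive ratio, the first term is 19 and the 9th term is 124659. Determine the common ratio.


r^(n-1) = aₙ/a₁
r^8 = 124659/19 = 6561
r = 6561^(1/8)
= ±3; taking r > 0 gives r = 3

r = 3


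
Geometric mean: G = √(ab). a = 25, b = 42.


GM = √(25×42) = √1050 = 32.4037

GM = 32.4037


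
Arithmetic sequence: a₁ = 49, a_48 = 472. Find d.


d = (aₙ - a₁)/(n-1)
= (472 - 49)/(48-1)
= 423/47 = 9

d = 9


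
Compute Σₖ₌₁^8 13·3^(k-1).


Sₙ = 13×(3^8 - 1)/(3 - 1)
= 13×(6561 - 1)/2
= 13×6560/2
= 42640

S_8 = 42640


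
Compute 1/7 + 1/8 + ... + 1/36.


Σₖ₌7^36 1/k = 1/7 + 1/8 + 1/9 + ... + 1/36
= 22639315926589/13127595717600
≈ 1.7246

Sum = 22639315926589/13127595717600 ≈ 1.7246


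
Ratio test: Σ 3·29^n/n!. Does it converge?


aₙ = 3·29^n/n!
a_{n+1}/aₙ = 29^(n+1)/(n+1)! × n!/29^n  (constant 3 cancels)
= 29/(n+1)
L = lim(n→∞) 29/(n+1) = 0
L < 1 → series CONVERGES

Converges (ratio test: L = 0 < 1)


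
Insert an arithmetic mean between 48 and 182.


AM = (48 + 182)/2 = 230/2 = 115

AM = 115


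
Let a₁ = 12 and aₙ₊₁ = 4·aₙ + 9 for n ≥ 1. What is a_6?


Computing step by step:
a_1 = 12
a_2 = 57
a_3 = 237
a_4 = 957
a_5 = 3837
a_6 = 15357


a_6 = 15357


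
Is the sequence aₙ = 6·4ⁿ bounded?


aₙ = 6·4ⁿ → as n→∞, aₙ→∞ (since base 4 > 1)
No finite upper bound exists
The sequence is UNBOUNDED

Unbounded (aₙ → ∞ as n → ∞)


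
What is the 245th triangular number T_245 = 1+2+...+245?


n(n+1)/2 = 245×246/2 = 60270/2 = 30135

Σk = 30135


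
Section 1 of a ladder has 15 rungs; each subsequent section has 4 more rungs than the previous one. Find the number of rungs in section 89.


aₙ = a₁ + (n-1)d
= 15 + (89-1)×4
= 15 + 352
= 367

a_89 = 367


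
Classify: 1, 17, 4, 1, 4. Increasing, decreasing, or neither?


Differences: 16, -13, -3, 3
Difference at position 1 is +16 (> 0) but position 2 is -13 (< 0) — sequence both rises and falls
→ NOT monotonic

Not monotonic


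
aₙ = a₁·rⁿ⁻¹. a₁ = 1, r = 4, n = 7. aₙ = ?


aₙ = a₁·r^(n-1)
= 1×4^6
= 1×4096
= 4096

a_7 = 4096


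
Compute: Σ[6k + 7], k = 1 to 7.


Σ(6k+7) = 6·Σk + 7·n
= 6·28 + 7·7
= 168 + 49 = 217

Σ = 217


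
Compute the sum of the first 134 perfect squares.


n = 134
n(n+1)(2n+1)/6 = 134×135×269/6
= 4866210/6 = 811035

Σk² = 811035


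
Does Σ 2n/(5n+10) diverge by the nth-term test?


lim(n→∞) 2n/(5n+10) = 2/5 = 2/5  (divide numerator and denominator by n)
lim aₙ = 2/5 ≠ 0 → series DIVERGES

Diverges (lim aₙ = 2/5 ≠ 0)


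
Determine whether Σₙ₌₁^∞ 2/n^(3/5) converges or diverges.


p-series test: Σ c/n^p converges if p > 1, diverges if p ≤ 1 (constant c > 0 doesn't affect convergence).
p = 3/5
3/5 ≤ 1 → DIVERGES

Diverges (p = 3/5 ≤ 1)


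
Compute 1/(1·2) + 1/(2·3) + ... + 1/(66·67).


1/(k(k+1)) = 1/k - 1/(k+1) (partial fractions)
Telescoping: Σ = 1 - 1/67 = 66/67

Sum = 66/67


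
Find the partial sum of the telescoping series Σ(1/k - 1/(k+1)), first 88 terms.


Telescoping: adjacent terms cancel.
= 1/1 - 1/89
= 1 - 1/89 = 88/89

Sum = 88/89


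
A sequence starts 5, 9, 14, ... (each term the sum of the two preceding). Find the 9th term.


Computing iteratively: 5, 9, 14, 23, 37, 60, 97, 157, 254
a_9 = 254

a_9 = 254


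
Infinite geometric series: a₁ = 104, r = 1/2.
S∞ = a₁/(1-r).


S∞ = a₁/(1-r) = 104/(1 - 1/2)
= 104/(1/2)
= 208

S∞ = 208


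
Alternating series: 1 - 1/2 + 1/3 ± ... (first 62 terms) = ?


S = 1 - 1/2 + 1/3 - 1/4 + 1/5 - 1/6 + 1/7 - 1/8 ± ...
= 0.6851
(Full series converges to +ln(2) ≈ +0.6931)

S_62 = 0.6851


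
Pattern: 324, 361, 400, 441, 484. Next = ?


Pattern: perfect squares: n²
Terms: 324, 361, 400, 441, 484
Next term = 529

Next term = 529


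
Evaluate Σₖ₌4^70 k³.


Σₖ₌4^70 k³ = [70·71/2]² − [3·4/2]²
= 6175225 − 36 = 6175189

Σk³ = 6175189


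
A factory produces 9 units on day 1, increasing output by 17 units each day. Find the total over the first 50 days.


aₙ = 9 + (50-1)×17 = 842
Sₙ = n(a₁+aₙ)/2 = 50×(9+842)/2
= 50×851/2 = 21275

S_50 = 21275


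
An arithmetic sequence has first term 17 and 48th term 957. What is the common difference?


d = (aₙ - a₁)/(n-1)
= (957 - 17)/(48-1)
= 940/47 = 20

d = 20


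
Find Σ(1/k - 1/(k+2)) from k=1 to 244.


Telescoping with gap 2: two head and two tail terms survive.
= (1 + 1/2) - (1/245 + 1/246)
= 3/2 - 1/245 - 1/246 = 44957/30135

Sum = 44957/30135


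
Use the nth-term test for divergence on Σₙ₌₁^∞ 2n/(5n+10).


lim(n→∞) 2n/(5n+10) = 2/5 = 2/5  (divide numerator and denominator by n)
lim aₙ = 2/5 ≠ 0 → series DIVERGES

Diverges (lim aₙ = 2/5 ≠ 0)


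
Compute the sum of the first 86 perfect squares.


n = 86
n(n+1)(2n+1)/6 = 86×87×173/6
= 1294386/6 = 215731

Σk² = 215731


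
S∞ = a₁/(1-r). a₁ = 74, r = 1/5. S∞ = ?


S∞ = a₁/(1-r) = 74/(1 - 1/5)
= 74/(4/5)
= 185/2

S∞ = 185/2


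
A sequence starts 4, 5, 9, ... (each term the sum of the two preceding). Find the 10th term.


Computing iteratively: 4, 5, 9, 14, 23, 37, 60, 97, 157, 254
a_10 = 254

a_10 = 254


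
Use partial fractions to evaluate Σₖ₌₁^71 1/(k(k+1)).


1/(k(k+1)) = 1/k - 1/(k+1) (partial fractions)
Telescoping: Σ = 1 - 1/72 = 71/72

Sum = 71/72


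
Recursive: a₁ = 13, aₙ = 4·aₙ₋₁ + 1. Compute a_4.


Computing step by step:
a_1 = 13
a_2 = 53
a_3 = 213
a_4 = 853


a_4 = 853


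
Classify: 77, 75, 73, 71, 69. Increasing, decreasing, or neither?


Differences: -2, -2, -2, -2
All differences < 0 → strictly DECREASING

Monotonically decreasing


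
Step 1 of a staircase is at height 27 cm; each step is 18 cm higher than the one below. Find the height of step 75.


aₙ = a₁ + (n-1)d
= 27 + (75-1)×18
= 27 + 1332
= 1359

a_75 = 1359


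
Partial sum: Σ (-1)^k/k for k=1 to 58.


S = -1 + 1/2 - 1/3 + 1/4 - 1/5 + 1/6 - 1/7 + 1/8 ± ...
= -0.6846
(Full series converges to -ln(2) ≈ -0.6931)

S_58 = -0.6846


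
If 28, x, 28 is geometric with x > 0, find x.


GM = √(28×28) = √784 = 28

GM = 28


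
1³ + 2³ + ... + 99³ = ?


n(n+1)/2 = 99×100/2 = 4950
Σk³ = 4950² = 24502500

Σk³ = 24502500


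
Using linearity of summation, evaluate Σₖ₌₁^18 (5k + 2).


Σ(5k+2) = 5·Σk + 2·n
= 5·171 + 2·18
= 855 + 36 = 891

Σ = 891


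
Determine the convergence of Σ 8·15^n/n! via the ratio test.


aₙ = 8·15^n/n!
a_{n+1}/aₙ = 15^(n+1)/(n+1)! × n!/15^n  (constant 8 cancels)
= 15/(n+1)
L = lim(n→∞) 15/(n+1) = 0
L < 1 → series CONVERGES

Converges (ratio test: L = 0 < 1)


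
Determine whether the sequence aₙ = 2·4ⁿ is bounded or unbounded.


aₙ = 2·4ⁿ → as n→∞, aₙ→∞ (since base 4 > 1)
No finite upper bound exists
The sequence is UNBOUNDED

Unbounded (aₙ → ∞ as n → ∞)


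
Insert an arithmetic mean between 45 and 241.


AM = (45 + 241)/2 = 286/2 = 143

AM = 143


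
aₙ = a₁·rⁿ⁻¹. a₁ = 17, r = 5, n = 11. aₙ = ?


aₙ = a₁·r^(n-1)
= 17×5^10
= 17×9765625
= 166015625

a_11 = 166015625


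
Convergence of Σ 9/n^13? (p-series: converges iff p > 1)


p-series test: Σ c/n^p converges if p > 1, diverges if p ≤ 1 (constant c > 0 doesn't affect convergence).
p = 13
13 > 1 → CONVERGES

Converges (p = 13 > 1)


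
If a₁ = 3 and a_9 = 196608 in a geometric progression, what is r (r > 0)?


r^(n-1) = aₙ/a₁
r^8 = 196608/3 = 65536
r = 65536^(1/8)
= ±4; taking r > 0 gives r = 4

r = 4


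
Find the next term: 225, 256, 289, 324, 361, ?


Pattern: perfect squares: n²
Terms: 225, 256, 289, 324, 361
Next term = 400

Next term = 400


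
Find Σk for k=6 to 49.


Σₖ₌6^49 k = Σₖ₌₁^49 k − Σₖ₌₁^5 k
= 49·50/2 − 5·6/2
= 1225 − 15 = 1210

Σk = 1210


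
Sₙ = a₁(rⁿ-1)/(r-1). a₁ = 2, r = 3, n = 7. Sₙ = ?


Sₙ = 2×(3^7 - 1)/(3 - 1)
= 2×(2187 - 1)/2
= 2×2186/2
= 2186

S_7 = 2186


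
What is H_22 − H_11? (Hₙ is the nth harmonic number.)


Σₖ₌12^22 1/k = 1/12 + 1/13 + 1/14 + ... + 1/22
= 156188887/232792560
≈ 0.6709

Sum = 156188887/232792560 ≈ 0.6709


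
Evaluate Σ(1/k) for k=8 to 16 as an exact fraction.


Σₖ₌8^16 1/k = 1/8 + 1/9 + 1/10 + 1/11 + 1/12 + 1/13 + 1/14 + 1/15 + 1/16
= 113567/144144
≈ 0.7879

Sum = 113567/144144 ≈ 0.7879


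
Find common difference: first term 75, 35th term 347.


d = (aₙ - a₁)/(n-1)
= (347 - 75)/(35-1)
= 272/34 = 8

d = 8


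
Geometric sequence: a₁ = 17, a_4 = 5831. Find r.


r^(n-1) = aₙ/a₁
r^3 = 5831/17 = 343
r = 343^(1/3)
= 7

r = 7


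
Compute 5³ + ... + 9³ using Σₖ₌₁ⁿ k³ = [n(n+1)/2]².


Σₖ₌5^9 k³ = [9·10/2]² − [4·5/2]²
= 2025 − 100 = 1925

Σk³ = 1925


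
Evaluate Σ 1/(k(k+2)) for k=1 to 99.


1/(k(k+2)) = (1/2)·(1/k - 1/(k+2)) (partial fractions)
Telescoping: Σ = (1/2)·(1 + 1/2 - 1/100 - 1/101) = 14949/20200

Sum = 14949/20200


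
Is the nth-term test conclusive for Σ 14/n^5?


lim(n→∞) 14/n^5 = 0
lim aₙ = 0 → nth-term test is INCONCLUSIVE
(Need other tests; this is actually a convergent p-series with p=5 > 1)

Inconclusive (lim aₙ = 0; need another test)


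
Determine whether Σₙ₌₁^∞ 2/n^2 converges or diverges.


p-series test: Σ c/n^p converges if p > 1, diverges if p ≤ 1 (constant c > 0 doesn't affect convergence).
p = 2
2 > 1 → CONVERGES

Converges (p = 2 > 1)


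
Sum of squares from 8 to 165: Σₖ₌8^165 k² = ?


Σₖ₌8^165 k² = Σₖ₌₁^165 k² − Σₖ₌₁^7 k²
= 165·166·331/6 − 7·8·15/6
= 1511015 − 140 = 1510875

Σk² = 1510875


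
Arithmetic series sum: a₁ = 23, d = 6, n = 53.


aₙ = 23 + (53-1)×6 = 335
Sₙ = n(a₁+aₙ)/2 = 53×(23+335)/2
= 53×358/2 = 9487

S_53 = 9487


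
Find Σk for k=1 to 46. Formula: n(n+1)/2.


n(n+1)/2 = 46×47/2 = 2162/2 = 1081

Σk = 1081


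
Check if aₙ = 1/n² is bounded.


a₁ = 1, a₂ = 1/4, a₃ = 1/9, ...
0 < aₙ ≤ 1 for all n ≥ 1
The sequence IS bounded

Bounded (0 < aₙ ≤ 1)


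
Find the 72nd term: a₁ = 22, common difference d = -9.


aₙ = a₁ + (n-1)d
= 22 + (72-1)×-9
= 22 - 639
= -617

a_72 = -617


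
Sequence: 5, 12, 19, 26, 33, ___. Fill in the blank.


Pattern: arithmetic (d=7)
Terms: 5, 12, 19, 26, 33
Next term = 40

Next term = 40


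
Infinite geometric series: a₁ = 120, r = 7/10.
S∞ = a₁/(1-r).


S∞ = a₁/(1-r) = 120/(1 - 7/10)
= 120/(3/10)
= 400

S∞ = 400


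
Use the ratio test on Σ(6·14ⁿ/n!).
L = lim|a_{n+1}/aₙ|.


aₙ = 6·14^n/n!
a_{n+1}/aₙ = 14^(n+1)/(n+1)! × n!/14^n  (constant 6 cancels)
= 14/(n+1)
L = lim(n→∞) 14/(n+1) = 0
L < 1 → series CONVERGES

Converges (ratio test: L = 0 < 1)


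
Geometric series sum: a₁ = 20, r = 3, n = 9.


Sₙ = 20×(3^9 - 1)/(3 - 1)
= 20×(19683 - 1)/2
= 20×19682/2
= 196820

S_9 = 196820


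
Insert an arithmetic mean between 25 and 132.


AM = (25 + 132)/2 = 157/2 = 78.5

AM = 78.5


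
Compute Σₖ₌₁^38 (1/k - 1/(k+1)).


Telescoping: adjacent terms cancel.
= 1/1 - 1/39
= 1 - 1/39 = 38/39

Sum = 38/39
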